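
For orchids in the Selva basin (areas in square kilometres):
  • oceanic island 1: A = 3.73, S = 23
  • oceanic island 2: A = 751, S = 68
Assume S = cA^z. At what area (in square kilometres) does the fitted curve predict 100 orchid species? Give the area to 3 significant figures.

z = ln(68/23) / ln(751/3.73) = 1.0840 / 5.3050 = 0.2043
c = 23 / 3.73^0.2043 = 23 / 1.309 = 17.58
A = (100/17.58)^(1/0.2043) ⇒ ln A = ln(5.69)/0.2043 = 8.5088
A = e^8.5088 ≈ 4958 square kilometres

4960 square kilometres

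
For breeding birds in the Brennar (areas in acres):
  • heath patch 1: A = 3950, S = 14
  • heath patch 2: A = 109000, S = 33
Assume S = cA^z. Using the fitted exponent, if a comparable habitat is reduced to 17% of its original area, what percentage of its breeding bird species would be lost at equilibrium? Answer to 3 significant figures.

z = ln(33/14) / ln(109000/3950) = 0.8575 / 3.3176 = 0.2585
S_new/S_old = (A_new/A_old)^z = 0.17^0.2585 = exp(0.2585 × -1.7720) = 0.6326
Fraction lost = 1 − 0.6326 = 0.3674

36.7%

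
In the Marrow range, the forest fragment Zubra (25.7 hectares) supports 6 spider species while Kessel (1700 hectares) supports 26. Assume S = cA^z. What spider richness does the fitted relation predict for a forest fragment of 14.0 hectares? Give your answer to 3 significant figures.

z = ln(26/6) / ln(1700/25.7) = 1.4663 / 4.1919 = 0.3498
c = 6 / 25.7^0.3498 = 6 / 3.113 = 1.927
S₃ = 1.927 × 14^0.3498 = 1.927 × 2.517 ≈ 4.851

4.85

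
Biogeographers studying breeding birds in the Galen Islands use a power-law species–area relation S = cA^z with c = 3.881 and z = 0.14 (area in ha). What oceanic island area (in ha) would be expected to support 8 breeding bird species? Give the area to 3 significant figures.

175 ha

8 = 3.881 × A^0.14  ⇒  A^0.14 = 8/3.881 = 2.061
ln A = ln(2.061) / 0.14 = 0.7233 / 0.14 = 5.1668
A = e^5.1668 ≈ 175.3 ha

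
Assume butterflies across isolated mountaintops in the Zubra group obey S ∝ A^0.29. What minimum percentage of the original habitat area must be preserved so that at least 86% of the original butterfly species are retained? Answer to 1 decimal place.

59.4%

Need (A_new/A_old)^0.29 = 0.86, so A_new/A_old = 0.86^(1/0.29) = 0.86^3.448
ln(A_new/A_old) = ln 0.86 / 0.29 = -0.1508 / 0.29 = -0.5201
A_new/A_old = e^-0.5201 ≈ 0.5945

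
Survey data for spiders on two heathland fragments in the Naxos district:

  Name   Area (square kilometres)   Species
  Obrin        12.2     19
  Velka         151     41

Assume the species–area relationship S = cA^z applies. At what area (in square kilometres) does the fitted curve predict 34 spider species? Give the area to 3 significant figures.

z = ln(41/19) / ln(151/12.2) = 0.7691 / 2.5158 = 0.3057
c = 19 / 12.2^0.3057 = 19 / 2.148 = 8.844
A = (34/8.844)^(1/0.3057) ⇒ ln A = ln(3.845)/0.3057 = 4.4049
A = e^4.4049 ≈ 81.85 square kilometres

81.9 square kilometres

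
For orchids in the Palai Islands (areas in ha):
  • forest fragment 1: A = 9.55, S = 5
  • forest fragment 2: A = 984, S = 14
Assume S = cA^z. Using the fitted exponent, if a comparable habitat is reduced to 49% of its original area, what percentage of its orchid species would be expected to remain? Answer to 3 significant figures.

85.3%

z = ln(14/5) / ln(984/9.55) = 1.0296 / 4.6351 = 0.2221
S_new/S_old = (A_new/A_old)^z = 0.49^0.2221 = exp(0.2221 × -0.7133) = 0.8535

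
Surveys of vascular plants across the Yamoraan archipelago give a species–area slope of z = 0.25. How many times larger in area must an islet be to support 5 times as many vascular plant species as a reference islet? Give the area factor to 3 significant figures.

625

(A₂/A₁)^0.25 = 5, so A₂/A₁ = 5^(1/0.25) = 5^4
ln(A₂/A₁) = ln 5 / 0.25 = 1.6094 / 0.25 = 6.4378
A₂/A₁ = e^6.4378 ≈ 625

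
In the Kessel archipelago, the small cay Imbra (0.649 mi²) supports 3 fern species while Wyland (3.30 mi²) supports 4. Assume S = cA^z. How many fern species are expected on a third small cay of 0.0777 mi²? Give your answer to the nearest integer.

z = ln(4/3) / ln(3.3/0.649) = 0.2877 / 1.6262 = 0.1769
c = 3 / 0.649^0.1769 = 3 / 0.9264 = 3.238
S₃ = 3.238 × 0.0777^0.1769 = 3.238 × 0.6364 ≈ 2.061

2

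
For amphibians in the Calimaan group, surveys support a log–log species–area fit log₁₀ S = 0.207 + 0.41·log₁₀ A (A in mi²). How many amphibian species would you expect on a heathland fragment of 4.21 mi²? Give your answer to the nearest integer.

S = 1.611 × 4.21^0.41
ln S = ln 1.611 + 0.41 × ln 4.21 = 0.4766 + 0.41 × 1.4375 = 1.0660
S = e^1.0660 ≈ 2.904

3 species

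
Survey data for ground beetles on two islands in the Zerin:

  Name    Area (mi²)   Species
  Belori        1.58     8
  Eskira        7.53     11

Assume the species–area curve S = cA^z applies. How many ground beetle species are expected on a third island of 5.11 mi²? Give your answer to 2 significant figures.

z = ln(11/8) / ln(7.53/1.58) = 0.3185 / 1.5615 = 0.2039
c = 8 / 1.58^0.2039 = 8 / 1.098 = 7.287
S₃ = 7.287 × 5.11^0.2039 = 7.287 × 1.395 ≈ 10.16

10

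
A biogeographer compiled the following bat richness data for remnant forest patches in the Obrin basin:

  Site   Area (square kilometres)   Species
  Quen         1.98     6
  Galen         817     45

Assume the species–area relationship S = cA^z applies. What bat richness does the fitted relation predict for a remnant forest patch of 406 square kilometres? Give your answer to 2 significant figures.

z = ln(45/6) / ln(817/1.98) = 2.0149 / 6.0225 = 0.3346
c = 6 / 1.98^0.3346 = 6 / 1.257 = 4.774
S₃ = 4.774 × 406^0.3346 = 4.774 × 7.459 ≈ 35.61

36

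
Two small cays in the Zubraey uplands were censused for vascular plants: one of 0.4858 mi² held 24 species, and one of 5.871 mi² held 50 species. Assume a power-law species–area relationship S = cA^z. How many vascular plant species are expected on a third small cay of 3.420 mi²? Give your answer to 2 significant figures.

z = ln(50/24) / ln(5.871/0.4858) = 0.7340 / 2.4920 = 0.2945
c = 24 / 0.4858^0.2945 = 24 / 0.8084 = 29.69
S₃ = 29.69 × 3.42^0.2945 = 29.69 × 1.436 ≈ 42.64

43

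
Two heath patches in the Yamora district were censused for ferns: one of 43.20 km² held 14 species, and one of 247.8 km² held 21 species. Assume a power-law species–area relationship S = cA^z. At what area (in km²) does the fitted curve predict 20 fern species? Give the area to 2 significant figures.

200 km²

z = ln(21/14) / ln(247.8/43.2) = 0.4055 / 1.7468 = 0.2321
c = 14 / 43.2^0.2321 = 14 / 2.397 = 5.841
A = (20/5.841)^(1/0.2321) ⇒ ln A = ln(3.424)/0.2321 = 5.3024
A = e^5.3024 ≈ 200.8 km²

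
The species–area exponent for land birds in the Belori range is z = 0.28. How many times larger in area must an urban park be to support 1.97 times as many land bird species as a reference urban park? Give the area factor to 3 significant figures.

(A₂/A₁)^0.28 = 1.97, so A₂/A₁ = 1.97^(1/0.28) = 1.97^3.571
ln(A₂/A₁) = ln 1.97 / 0.28 = 0.6780 / 0.28 = 2.4215
A₂/A₁ = e^2.4215 ≈ 11.26

11.3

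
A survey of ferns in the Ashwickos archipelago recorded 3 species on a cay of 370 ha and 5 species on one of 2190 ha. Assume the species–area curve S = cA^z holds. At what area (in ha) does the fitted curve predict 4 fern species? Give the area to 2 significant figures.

1000 ha

z = ln(5/3) / ln(2190/370) = 0.5108 / 1.7782 = 0.2873
c = 3 / 370^0.2873 = 3 / 5.468 = 0.5487
A = (4/0.5487)^(1/0.2873) ⇒ ln A = ln(7.29)/0.2873 = 6.9149
A = e^6.9149 ≈ 1007 ha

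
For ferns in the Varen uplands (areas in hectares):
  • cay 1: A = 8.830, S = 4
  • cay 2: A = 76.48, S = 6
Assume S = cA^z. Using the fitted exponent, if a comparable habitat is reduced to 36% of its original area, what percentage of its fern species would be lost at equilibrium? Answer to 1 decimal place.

z = ln(6/4) / ln(76.48/8.83) = 0.4055 / 2.1589 = 0.1878
S_new/S_old = (A_new/A_old)^z = 0.36^0.1878 = exp(0.1878 × -1.0217) = 0.8254
Fraction lost = 1 − 0.8254 = 0.1746

17.5%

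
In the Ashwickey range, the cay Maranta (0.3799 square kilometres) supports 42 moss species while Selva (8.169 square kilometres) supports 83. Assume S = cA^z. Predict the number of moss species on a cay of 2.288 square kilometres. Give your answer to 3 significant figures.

62.6

z = ln(83/42) / ln(8.169/0.3799) = 0.6812 / 3.0682 = 0.2220
c = 42 / 0.3799^0.2220 = 42 / 0.8066 = 52.07
S₃ = 52.07 × 2.288^0.2220 = 52.07 × 1.202 ≈ 62.57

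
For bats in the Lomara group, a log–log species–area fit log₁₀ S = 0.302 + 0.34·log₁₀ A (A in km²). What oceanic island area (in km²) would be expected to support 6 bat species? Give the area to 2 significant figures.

6 = 2.004 × A^0.34  ⇒  A^0.34 = 6/2.004 = 2.993
ln A = ln(2.993) / 0.34 = 1.0964 / 0.34 = 3.2246
A = e^3.2246 ≈ 25.14 km²

25 km²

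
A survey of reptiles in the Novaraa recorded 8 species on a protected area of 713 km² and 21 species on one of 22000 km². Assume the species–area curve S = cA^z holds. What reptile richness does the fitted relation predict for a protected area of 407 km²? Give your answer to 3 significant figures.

z = ln(21/8) / ln(22000/713) = 0.9651 / 3.4293 = 0.2814
c = 8 / 713^0.2814 = 8 / 6.352 = 1.259
S₃ = 1.259 × 407^0.2814 = 1.259 × 5.425 ≈ 6.832

6.83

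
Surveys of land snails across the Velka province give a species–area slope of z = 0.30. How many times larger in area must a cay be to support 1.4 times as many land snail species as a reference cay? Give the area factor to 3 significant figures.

(A₂/A₁)^0.3 = 1.4, so A₂/A₁ = 1.4^(1/0.3) = 1.4^3.333
ln(A₂/A₁) = ln 1.4 / 0.3 = 0.3365 / 0.3 = 1.1216
A₂/A₁ = e^1.1216 ≈ 3.07

3.07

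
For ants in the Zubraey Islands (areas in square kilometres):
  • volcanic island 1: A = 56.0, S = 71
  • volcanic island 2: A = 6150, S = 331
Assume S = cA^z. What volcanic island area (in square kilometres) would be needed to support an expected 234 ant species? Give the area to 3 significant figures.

z = ln(331/71) / ln(6150/56) = 1.5394 / 4.6989 = 0.3276
c = 71 / 56^0.3276 = 71 / 3.739 = 18.99
A = (234/18.99)^(1/0.3276) ⇒ ln A = ln(12.32)/0.3276 = 7.6657
A = e^7.6657 ≈ 2134 square kilometres

2130 square kilometres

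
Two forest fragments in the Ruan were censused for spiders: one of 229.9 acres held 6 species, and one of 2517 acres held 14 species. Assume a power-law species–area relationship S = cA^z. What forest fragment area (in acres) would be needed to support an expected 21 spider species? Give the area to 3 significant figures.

z = ln(14/6) / ln(2517/229.9) = 0.8473 / 2.3932 = 0.3540
c = 6 / 229.9^0.3540 = 6 / 6.856 = 0.8751
A = (21/0.8751)^(1/0.3540) ⇒ ln A = ln(24)/0.3540 = 8.9761
A = e^8.9761 ≈ 7911 acres

7910 acres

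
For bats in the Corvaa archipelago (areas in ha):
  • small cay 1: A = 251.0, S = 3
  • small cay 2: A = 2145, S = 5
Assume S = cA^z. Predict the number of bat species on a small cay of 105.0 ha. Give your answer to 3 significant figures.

z = ln(5/3) / ln(2145/251) = 0.5108 / 2.1454 = 0.2381
c = 3 / 251^0.2381 = 3 / 3.727 = 0.8049
S₃ = 0.8049 × 105^0.2381 = 0.8049 × 3.029 ≈ 2.438

2.44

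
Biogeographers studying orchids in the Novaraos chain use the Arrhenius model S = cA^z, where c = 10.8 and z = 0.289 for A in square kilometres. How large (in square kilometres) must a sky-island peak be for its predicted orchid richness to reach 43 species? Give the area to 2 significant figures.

120 square kilometres

43 = 10.8 × A^0.289  ⇒  A^0.289 = 43/10.8 = 3.981
ln A = ln(3.981) / 0.289 = 1.3817 / 0.289 = 4.7808
A = e^4.7808 ≈ 119.2 square kilometres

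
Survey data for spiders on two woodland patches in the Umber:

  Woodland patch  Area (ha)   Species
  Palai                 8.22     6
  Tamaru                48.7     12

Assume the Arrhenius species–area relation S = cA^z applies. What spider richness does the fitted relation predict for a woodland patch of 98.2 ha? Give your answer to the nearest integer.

z = ln(12/6) / ln(48.7/8.22) = 0.6931 / 1.7791 = 0.3896
c = 6 / 8.22^0.3896 = 6 / 2.272 = 2.641
S₃ = 2.641 × 98.2^0.3896 = 2.641 × 5.972 ≈ 15.77

16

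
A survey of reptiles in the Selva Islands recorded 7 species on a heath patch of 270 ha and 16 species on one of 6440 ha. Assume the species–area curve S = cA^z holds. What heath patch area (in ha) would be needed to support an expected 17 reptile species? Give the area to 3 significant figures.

8130 ha

z = ln(16/7) / ln(6440/270) = 0.8267 / 3.1719 = 0.2606
c = 7 / 270^0.2606 = 7 / 4.302 = 1.627
A = (17/1.627)^(1/0.2606) ⇒ ln A = ln(10.45)/0.2606 = 9.0029
A = e^9.0029 ≈ 8127 ha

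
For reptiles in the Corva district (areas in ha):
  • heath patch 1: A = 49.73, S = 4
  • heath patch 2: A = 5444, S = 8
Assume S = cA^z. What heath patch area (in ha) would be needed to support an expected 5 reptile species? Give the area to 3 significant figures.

z = ln(8/4) / ln(5444/49.73) = 0.6931 / 4.6957 = 0.1476
c = 4 / 49.73^0.1476 = 4 / 1.78 = 2.247
A = (5/2.247)^(1/0.1476) ⇒ ln A = ln(2.225)/0.1476 = 5.4183
A = e^5.4183 ≈ 225.5 ha

225 ha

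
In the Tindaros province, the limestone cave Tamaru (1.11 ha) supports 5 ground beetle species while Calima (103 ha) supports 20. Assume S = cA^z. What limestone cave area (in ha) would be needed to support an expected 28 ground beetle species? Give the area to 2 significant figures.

z = ln(20/5) / ln(103/1.11) = 1.3863 / 4.5304 = 0.3060
c = 5 / 1.11^0.3060 = 5 / 1.032 = 4.843
A = (28/4.843)^(1/0.3060) ⇒ ln A = ln(5.782)/0.3060 = 5.7343
A = e^5.7343 ≈ 309.3 ha

310 ha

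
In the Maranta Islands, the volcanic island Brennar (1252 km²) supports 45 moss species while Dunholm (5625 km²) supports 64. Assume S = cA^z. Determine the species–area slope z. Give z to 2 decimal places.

Taking logs: ln S = ln c + z ln A, so z = (ln S₂ − ln S₁)/(ln A₂ − ln A₁).
z = ln(64/45) / ln(5625/1252) = ln(1.422) / ln(4.493) = 0.3522 / 1.5025 = 0.2344

0.23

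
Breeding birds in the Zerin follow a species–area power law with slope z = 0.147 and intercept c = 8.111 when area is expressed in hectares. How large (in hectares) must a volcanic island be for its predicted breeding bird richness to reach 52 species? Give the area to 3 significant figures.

52 = 8.111 × A^0.147  ⇒  A^0.147 = 52/8.111 = 6.411
ln A = ln(6.411) / 0.147 = 1.8580 / 0.147 = 12.6396
A = e^12.6396 ≈ 308541 hectares

309000 hectares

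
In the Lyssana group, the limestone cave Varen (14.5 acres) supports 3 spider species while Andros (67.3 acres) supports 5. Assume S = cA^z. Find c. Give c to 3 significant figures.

z = ln(S₂/S₁) / ln(A₂/A₁) = ln(5/3) / ln(67.3/14.5) = 0.5108 / 1.5350 = 0.3328
c = S₁ / A₁^z = 3 / 14.5^0.3328 = 3 / 2.435 = 1.232

1.23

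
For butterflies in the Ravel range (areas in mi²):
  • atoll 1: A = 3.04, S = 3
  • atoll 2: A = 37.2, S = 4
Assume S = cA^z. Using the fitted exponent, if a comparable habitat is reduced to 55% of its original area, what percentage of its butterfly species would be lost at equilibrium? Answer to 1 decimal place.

6.6%

z = ln(4/3) / ln(37.2/3.04) = 0.2877 / 2.5045 = 0.1149
S_new/S_old = (A_new/A_old)^z = 0.55^0.1149 = exp(0.1149 × -0.5978) = 0.9336
Fraction lost = 1 − 0.9336 = 0.06637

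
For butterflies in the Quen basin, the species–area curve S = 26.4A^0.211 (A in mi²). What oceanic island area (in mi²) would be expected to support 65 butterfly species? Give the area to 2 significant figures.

65 = 26.4 × A^0.211  ⇒  A^0.211 = 65/26.4 = 2.462
ln A = ln(2.462) / 0.211 = 0.9010 / 0.211 = 4.2703
A = e^4.2703 ≈ 71.54 mi²

72 mi²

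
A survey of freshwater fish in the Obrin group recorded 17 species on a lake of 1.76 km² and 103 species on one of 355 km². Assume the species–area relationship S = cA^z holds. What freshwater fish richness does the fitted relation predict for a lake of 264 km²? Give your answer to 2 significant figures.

93

z = ln(103/17) / ln(355/1.76) = 1.8015 / 5.3068 = 0.3395
c = 17 / 1.76^0.3395 = 17 / 1.212 = 14.03
S₃ = 14.03 × 264^0.3395 = 14.03 × 6.638 ≈ 93.15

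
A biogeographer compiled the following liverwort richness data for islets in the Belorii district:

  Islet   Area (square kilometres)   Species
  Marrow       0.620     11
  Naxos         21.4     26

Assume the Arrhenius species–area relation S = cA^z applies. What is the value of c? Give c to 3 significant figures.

12.4

z = ln(S₂/S₁) / ln(A₂/A₁) = ln(26/11) / ln(21.4/0.62) = 0.8602 / 3.5414 = 0.2429
c = S₁ / A₁^z = 11 / 0.62^0.2429 = 11 / 0.8904 = 12.35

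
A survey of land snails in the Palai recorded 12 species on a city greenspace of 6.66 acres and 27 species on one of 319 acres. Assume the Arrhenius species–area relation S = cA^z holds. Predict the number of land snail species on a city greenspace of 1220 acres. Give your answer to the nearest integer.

36

z = ln(27/12) / ln(319/6.66) = 0.8109 / 3.8691 = 0.2096
c = 12 / 6.66^0.2096 = 12 / 1.488 = 8.065
S₃ = 8.065 × 1220^0.2096 = 8.065 × 4.435 ≈ 35.77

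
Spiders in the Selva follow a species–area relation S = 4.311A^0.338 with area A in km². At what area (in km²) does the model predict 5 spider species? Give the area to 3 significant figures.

1.55 km²

5 = 4.311 × A^0.338  ⇒  A^0.338 = 5/4.311 = 1.16
ln A = ln(1.16) / 0.338 = 0.1483 / 0.338 = 0.4387
A = e^0.4387 ≈ 1.551 km²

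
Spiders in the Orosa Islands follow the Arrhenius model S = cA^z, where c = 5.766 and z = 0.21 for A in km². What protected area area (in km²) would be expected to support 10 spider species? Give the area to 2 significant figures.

10 = 5.766 × A^0.21  ⇒  A^0.21 = 10/5.766 = 1.734
ln A = ln(1.734) / 0.21 = 0.5506 / 0.21 = 2.6219
A = e^2.6219 ≈ 13.76 km²

14 km²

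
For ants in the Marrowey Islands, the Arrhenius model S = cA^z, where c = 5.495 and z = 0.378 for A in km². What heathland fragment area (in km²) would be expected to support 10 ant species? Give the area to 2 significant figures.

4.9 km²

10 = 5.495 × A^0.378  ⇒  A^0.378 = 10/5.495 = 1.82
ln A = ln(1.82) / 0.378 = 0.5987 / 0.378 = 1.5840
A = e^1.5840 ≈ 4.874 km²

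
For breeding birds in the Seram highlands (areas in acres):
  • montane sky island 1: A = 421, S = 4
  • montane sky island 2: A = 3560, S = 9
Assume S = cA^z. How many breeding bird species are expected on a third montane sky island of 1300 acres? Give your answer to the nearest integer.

6

z = ln(9/4) / ln(3560/421) = 0.8109 / 2.1349 = 0.3798
c = 4 / 421^0.3798 = 4 / 9.927 = 0.4029
S₃ = 0.4029 × 1300^0.3798 = 0.4029 × 15.23 ≈ 6.138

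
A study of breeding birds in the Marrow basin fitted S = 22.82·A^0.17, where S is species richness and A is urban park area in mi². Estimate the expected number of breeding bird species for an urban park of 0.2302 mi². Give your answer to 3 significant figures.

17.8

S = 22.82 × 0.2302^0.17
ln S = ln 22.82 + 0.17 × ln 0.2302 = 3.1276 + 0.17 × -1.4688 = 2.8779
S = e^2.8779 ≈ 17.78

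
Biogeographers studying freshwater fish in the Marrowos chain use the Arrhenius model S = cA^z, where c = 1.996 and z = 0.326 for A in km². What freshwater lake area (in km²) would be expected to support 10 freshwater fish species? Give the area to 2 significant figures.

10 = 1.996 × A^0.326  ⇒  A^0.326 = 10/1.996 = 5.01
ln A = ln(5.01) / 0.326 = 1.6114 / 0.326 = 4.9431
A = e^4.9431 ≈ 140.2 km²

140 km²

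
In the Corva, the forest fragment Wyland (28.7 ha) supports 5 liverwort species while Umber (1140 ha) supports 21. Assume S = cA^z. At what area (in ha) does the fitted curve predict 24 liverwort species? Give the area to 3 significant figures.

1610 ha

z = ln(21/5) / ln(1140/28.7) = 1.4351 / 3.6819 = 0.3898
c = 5 / 28.7^0.3898 = 5 / 3.7 = 1.351
A = (24/1.351)^(1/0.3898) ⇒ ln A = ln(17.76)/0.3898 = 7.3814
A = e^7.3814 ≈ 1606 ha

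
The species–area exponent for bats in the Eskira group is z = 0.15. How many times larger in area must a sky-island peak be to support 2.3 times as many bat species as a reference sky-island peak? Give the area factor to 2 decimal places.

(A₂/A₁)^0.15 = 2.3, so A₂/A₁ = 2.3^(1/0.15) = 2.3^6.667
ln(A₂/A₁) = ln 2.3 / 0.15 = 0.8329 / 0.15 = 5.5527
A₂/A₁ = e^5.5527 ≈ 257.9

257.94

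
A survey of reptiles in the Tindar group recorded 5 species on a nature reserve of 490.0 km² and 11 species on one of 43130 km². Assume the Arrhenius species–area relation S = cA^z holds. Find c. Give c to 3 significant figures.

z = ln(S₂/S₁) / ln(A₂/A₁) = ln(11/5) / ln(43130/490) = 0.7885 / 4.4776 = 0.1761
c = S₁ / A₁^z = 5 / 490^0.1761 = 5 / 2.977 = 1.68

1.68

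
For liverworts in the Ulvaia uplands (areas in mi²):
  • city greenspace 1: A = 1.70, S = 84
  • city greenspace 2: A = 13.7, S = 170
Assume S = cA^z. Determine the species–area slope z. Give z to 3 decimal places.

Taking logs: ln S = ln c + z ln A, so z = (ln S₂ − ln S₁)/(ln A₂ − ln A₁).
z = ln(170/84) / ln(13.7/1.7) = ln(2.024) / ln(8.059) = 0.7050 / 2.0868 = 0.3378

0.338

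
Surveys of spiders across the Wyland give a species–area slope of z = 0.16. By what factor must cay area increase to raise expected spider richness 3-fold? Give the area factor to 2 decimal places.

959.42

(A₂/A₁)^0.16 = 3, so A₂/A₁ = 3^(1/0.16) = 3^6.25
ln(A₂/A₁) = ln 3 / 0.16 = 1.0986 / 0.16 = 6.8663
A₂/A₁ = e^6.8663 ≈ 959.4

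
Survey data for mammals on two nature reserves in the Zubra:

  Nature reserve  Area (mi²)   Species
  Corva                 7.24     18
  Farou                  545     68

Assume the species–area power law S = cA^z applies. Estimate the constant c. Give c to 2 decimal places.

z = ln(S₂/S₁) / ln(A₂/A₁) = ln(68/18) / ln(545/7.24) = 1.3291 / 4.3212 = 0.3076
c = S₁ / A₁^z = 18 / 7.24^0.3076 = 18 / 1.838 = 9.791

9.79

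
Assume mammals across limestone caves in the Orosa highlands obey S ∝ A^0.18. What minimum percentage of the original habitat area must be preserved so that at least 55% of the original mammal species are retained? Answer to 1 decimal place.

Need (A_new/A_old)^0.18 = 0.55, so A_new/A_old = 0.55^(1/0.18) = 0.55^5.556
ln(A_new/A_old) = ln 0.55 / 0.18 = -0.5978 / 0.18 = -3.3213
A_new/A_old = e^-3.3213 ≈ 0.03611

3.6%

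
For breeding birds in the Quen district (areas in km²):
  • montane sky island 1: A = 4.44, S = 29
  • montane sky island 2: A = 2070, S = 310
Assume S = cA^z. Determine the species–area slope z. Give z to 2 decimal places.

0.39

Taking logs: ln S = ln c + z ln A, so z = (ln S₂ − ln S₁)/(ln A₂ − ln A₁).
z = ln(310/29) / ln(2070/4.44) = ln(10.69) / ln(466.2) = 2.3693 / 6.1446 = 0.3856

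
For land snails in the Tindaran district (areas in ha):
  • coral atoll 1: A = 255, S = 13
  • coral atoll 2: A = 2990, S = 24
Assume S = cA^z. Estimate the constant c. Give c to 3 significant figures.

3.27

z = ln(S₂/S₁) / ln(A₂/A₁) = ln(24/13) / ln(2990/255) = 0.6131 / 2.4618 = 0.2491
c = S₁ / A₁^z = 13 / 255^0.2491 = 13 / 3.975 = 3.27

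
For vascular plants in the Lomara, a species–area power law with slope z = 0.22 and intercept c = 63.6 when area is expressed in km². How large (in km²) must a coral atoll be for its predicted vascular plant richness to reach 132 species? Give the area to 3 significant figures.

27.6 km²

132 = 63.6 × A^0.22  ⇒  A^0.22 = 132/63.6 = 2.075
ln A = ln(2.075) / 0.22 = 0.7302 / 0.22 = 3.3190
A = e^3.3190 ≈ 27.63 km²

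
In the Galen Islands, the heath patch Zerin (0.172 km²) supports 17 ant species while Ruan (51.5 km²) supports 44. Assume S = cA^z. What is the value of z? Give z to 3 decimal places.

0.167

Taking logs: ln S = ln c + z ln A, so z = (ln S₂ − ln S₁)/(ln A₂ − ln A₁).
z = ln(44/17) / ln(51.5/0.172) = ln(2.588) / ln(299.4) = 0.9510 / 5.7018 = 0.1668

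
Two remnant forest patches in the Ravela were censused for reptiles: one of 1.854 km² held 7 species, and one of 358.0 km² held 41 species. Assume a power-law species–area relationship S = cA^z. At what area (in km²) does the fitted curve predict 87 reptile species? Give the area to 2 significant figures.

z = ln(41/7) / ln(358/1.854) = 1.7677 / 5.2632 = 0.3359
c = 7 / 1.854^0.3359 = 7 / 1.23 = 5.689
A = (87/5.689)^(1/0.3359) ⇒ ln A = ln(15.29)/0.3359 = 8.1206
A = e^8.1206 ≈ 3363 km²

3400 km²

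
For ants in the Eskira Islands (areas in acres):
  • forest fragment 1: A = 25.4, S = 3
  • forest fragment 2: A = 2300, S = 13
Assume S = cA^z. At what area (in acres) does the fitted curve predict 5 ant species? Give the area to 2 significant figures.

z = ln(13/3) / ln(2300/25.4) = 1.4663 / 4.5059 = 0.3254
c = 3 / 25.4^0.3254 = 3 / 2.865 = 1.047
A = (5/1.047)^(1/0.3254) ⇒ ln A = ln(4.775)/0.3254 = 4.8045
A = e^4.8045 ≈ 122.1 acres

120 acres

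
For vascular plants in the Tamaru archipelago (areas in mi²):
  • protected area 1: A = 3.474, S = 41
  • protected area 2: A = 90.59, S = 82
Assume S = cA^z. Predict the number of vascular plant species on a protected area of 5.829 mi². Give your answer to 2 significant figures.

46

z = ln(82/41) / ln(90.59/3.474) = 0.6931 / 3.2610 = 0.2126
c = 41 / 3.474^0.2126 = 41 / 1.303 = 31.47
S₃ = 31.47 × 5.829^0.2126 = 31.47 × 1.455 ≈ 45.77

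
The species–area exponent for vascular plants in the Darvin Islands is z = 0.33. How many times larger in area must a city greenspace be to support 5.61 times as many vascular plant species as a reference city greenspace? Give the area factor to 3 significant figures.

(A₂/A₁)^0.33 = 5.61, so A₂/A₁ = 5.61^(1/0.33) = 5.61^3.03
ln(A₂/A₁) = ln 5.61 / 0.33 = 1.7246 / 0.33 = 5.2259
A₂/A₁ = e^5.2259 ≈ 186

186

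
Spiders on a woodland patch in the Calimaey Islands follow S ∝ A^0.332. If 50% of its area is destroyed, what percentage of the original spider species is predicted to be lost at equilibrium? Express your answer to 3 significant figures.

20.6%

S_new/S_old = (A_new/A_old)^z = 0.5^0.332
= exp(0.332 × ln 0.5) = exp(0.332 × -0.6931) = exp(-0.2301) ≈ 0.7944
Fraction lost = 1 − 0.7944 = 0.2056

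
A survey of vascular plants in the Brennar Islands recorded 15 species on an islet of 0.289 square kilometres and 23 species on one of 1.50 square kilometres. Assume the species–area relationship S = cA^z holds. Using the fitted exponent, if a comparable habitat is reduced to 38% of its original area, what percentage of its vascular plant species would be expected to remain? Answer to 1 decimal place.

77.8%

z = ln(23/15) / ln(1.5/0.289) = 0.4274 / 1.6468 = 0.2596
S_new/S_old = (A_new/A_old)^z = 0.38^0.2596 = exp(0.2596 × -0.9676) = 0.7779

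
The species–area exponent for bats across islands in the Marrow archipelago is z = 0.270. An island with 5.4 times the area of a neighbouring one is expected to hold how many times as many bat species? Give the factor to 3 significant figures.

S₂/S₁ = (A₂/A₁)^z = 5.4^0.27
ln(S₂/S₁) = 0.27 × ln 5.4 = 0.27 × 1.6864 = 0.4553
S₂/S₁ = e^0.4553 ≈ 1.577

1.58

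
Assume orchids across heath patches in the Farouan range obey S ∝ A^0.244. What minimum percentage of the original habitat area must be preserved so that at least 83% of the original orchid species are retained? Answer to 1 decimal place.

Need (A_new/A_old)^0.244 = 0.83, so A_new/A_old = 0.83^(1/0.244) = 0.83^4.098
ln(A_new/A_old) = ln 0.83 / 0.244 = -0.1863 / 0.244 = -0.7636
A_new/A_old = e^-0.7636 ≈ 0.466

46.6%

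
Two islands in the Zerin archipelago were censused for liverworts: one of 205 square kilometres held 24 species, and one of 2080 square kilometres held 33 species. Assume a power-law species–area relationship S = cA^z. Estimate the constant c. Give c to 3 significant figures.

11.5

z = ln(S₂/S₁) / ln(A₂/A₁) = ln(33/24) / ln(2080/205) = 0.3185 / 2.3171 = 0.1374
c = S₁ / A₁^z = 24 / 205^0.1374 = 24 / 2.078 = 11.55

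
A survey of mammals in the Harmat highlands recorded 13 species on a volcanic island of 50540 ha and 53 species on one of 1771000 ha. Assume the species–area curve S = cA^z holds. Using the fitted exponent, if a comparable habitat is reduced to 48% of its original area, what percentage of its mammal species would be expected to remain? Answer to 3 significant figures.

74.8%

z = ln(53/13) / ln(1771000/50540) = 1.4053 / 3.5565 = 0.3951
S_new/S_old = (A_new/A_old)^z = 0.48^0.3951 = exp(0.3951 × -0.7340) = 0.7482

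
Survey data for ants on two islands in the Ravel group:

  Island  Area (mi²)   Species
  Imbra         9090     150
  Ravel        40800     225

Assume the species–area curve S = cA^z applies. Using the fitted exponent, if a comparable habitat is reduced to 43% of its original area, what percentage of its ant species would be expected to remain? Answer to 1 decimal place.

79.6%

z = ln(225/150) / ln(40800/9090) = 0.4055 / 1.5015 = 0.2700
S_new/S_old = (A_new/A_old)^z = 0.43^0.2700 = exp(0.2700 × -0.8440) = 0.7962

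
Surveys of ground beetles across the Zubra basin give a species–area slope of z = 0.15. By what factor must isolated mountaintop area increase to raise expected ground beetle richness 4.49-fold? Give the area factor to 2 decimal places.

22300.21

(A₂/A₁)^0.15 = 4.49, so A₂/A₁ = 4.49^(1/0.15) = 4.49^6.667
ln(A₂/A₁) = ln 4.49 / 0.15 = 1.5019 / 0.15 = 10.0124
A₂/A₁ = e^10.0124 ≈ 22300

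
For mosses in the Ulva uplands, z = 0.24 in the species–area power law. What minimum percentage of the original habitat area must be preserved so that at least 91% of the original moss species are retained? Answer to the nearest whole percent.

Need (A_new/A_old)^0.24 = 0.91, so A_new/A_old = 0.91^(1/0.24) = 0.91^4.167
ln(A_new/A_old) = ln 0.91 / 0.24 = -0.0943 / 0.24 = -0.3930
A_new/A_old = e^-0.3930 ≈ 0.6751

68%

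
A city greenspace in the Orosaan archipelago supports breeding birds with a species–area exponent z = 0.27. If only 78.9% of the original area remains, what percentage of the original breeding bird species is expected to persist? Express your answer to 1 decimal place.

93.8%

S_new/S_old = (A_new/A_old)^z = 0.789^0.27
= exp(0.27 × ln 0.789) = exp(0.27 × -0.2370) = exp(-0.0640) ≈ 0.938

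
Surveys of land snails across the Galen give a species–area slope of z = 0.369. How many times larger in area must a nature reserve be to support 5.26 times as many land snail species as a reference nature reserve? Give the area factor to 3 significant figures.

(A₂/A₁)^0.369 = 5.26, so A₂/A₁ = 5.26^(1/0.369) = 5.26^2.71
ln(A₂/A₁) = ln 5.26 / 0.369 = 1.6601 / 0.369 = 4.4990
A₂/A₁ = e^4.4990 ≈ 89.93

89.9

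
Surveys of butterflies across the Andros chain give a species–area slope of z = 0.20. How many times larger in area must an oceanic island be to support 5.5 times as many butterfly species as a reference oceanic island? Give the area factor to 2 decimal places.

5032.84

(A₂/A₁)^0.2 = 5.5, so A₂/A₁ = 5.5^(1/0.2) = 5.5^5
ln(A₂/A₁) = ln 5.5 / 0.2 = 1.7047 / 0.2 = 8.5237
A₂/A₁ = e^8.5237 ≈ 5033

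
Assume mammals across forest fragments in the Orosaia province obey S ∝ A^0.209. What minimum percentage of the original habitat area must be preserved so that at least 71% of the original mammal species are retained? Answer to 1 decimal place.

Need (A_new/A_old)^0.209 = 0.71, so A_new/A_old = 0.71^(1/0.209) = 0.71^4.785
ln(A_new/A_old) = ln 0.71 / 0.209 = -0.3425 / 0.209 = -1.6387
A_new/A_old = e^-1.6387 ≈ 0.1942

19.4%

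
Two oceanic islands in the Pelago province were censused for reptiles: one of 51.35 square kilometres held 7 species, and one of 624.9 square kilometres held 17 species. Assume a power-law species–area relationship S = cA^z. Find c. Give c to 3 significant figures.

1.73

z = ln(S₂/S₁) / ln(A₂/A₁) = ln(17/7) / ln(624.9/51.35) = 0.8873 / 2.4989 = 0.3551
c = S₁ / A₁^z = 7 / 51.35^0.3551 = 7 / 4.049 = 1.729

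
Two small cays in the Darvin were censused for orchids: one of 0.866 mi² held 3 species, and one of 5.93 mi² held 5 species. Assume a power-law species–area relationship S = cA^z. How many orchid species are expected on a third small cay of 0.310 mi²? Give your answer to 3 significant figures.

2.28

z = ln(5/3) / ln(5.93/0.866) = 0.5108 / 1.9239 = 0.2655
c = 3 / 0.866^0.2655 = 3 / 0.9625 = 3.117
S₃ = 3.117 × 0.31^0.2655 = 3.117 × 0.7327 ≈ 2.284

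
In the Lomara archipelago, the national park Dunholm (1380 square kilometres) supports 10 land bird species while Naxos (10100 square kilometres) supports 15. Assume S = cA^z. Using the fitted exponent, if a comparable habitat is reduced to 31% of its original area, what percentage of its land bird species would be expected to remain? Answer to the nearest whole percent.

79%

z = ln(15/10) / ln(10100/1380) = 0.4055 / 1.9905 = 0.2037
S_new/S_old = (A_new/A_old)^z = 0.31^0.2037 = exp(0.2037 × -1.1712) = 0.7877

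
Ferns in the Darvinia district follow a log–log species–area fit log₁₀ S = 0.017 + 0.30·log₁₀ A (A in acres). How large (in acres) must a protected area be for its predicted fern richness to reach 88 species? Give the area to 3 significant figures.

2660000 acres

88 = 1.04 × A^0.3  ⇒  A^0.3 = 88/1.04 = 84.62
ln A = ln(84.62) / 0.3 = 4.4382 / 0.3 = 14.7940
A = e^14.7940 ≈ 2660371 acres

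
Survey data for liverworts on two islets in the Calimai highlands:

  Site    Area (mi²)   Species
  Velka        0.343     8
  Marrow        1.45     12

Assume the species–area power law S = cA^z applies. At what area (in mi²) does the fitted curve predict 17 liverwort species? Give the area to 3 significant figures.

5.00 mi²

z = ln(12/8) / ln(1.45/0.343) = 0.4055 / 1.4416 = 0.2813
c = 8 / 0.343^0.2813 = 8 / 0.7401 = 10.81
A = (17/10.81)^(1/0.2813) ⇒ ln A = ln(1.573)/0.2813 = 1.6099
A = e^1.6099 ≈ 5.002 mi²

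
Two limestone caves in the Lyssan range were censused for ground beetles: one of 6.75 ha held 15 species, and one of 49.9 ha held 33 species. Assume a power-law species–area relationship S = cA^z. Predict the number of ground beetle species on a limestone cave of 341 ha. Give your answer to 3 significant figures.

z = ln(33/15) / ln(49.9/6.75) = 0.7885 / 2.0005 = 0.3941
c = 15 / 6.75^0.3941 = 15 / 2.123 = 7.067
S₃ = 7.067 × 341^0.3941 = 7.067 × 9.96 ≈ 70.38

70.4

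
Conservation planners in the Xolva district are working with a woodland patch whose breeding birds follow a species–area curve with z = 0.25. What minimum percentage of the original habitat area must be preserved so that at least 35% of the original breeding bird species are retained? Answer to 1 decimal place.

Need (A_new/A_old)^0.25 = 0.35, so A_new/A_old = 0.35^(1/0.25) = 0.35^4
ln(A_new/A_old) = ln 0.35 / 0.25 = -1.0498 / 0.25 = -4.1993
A_new/A_old = e^-4.1993 ≈ 0.01501

1.5%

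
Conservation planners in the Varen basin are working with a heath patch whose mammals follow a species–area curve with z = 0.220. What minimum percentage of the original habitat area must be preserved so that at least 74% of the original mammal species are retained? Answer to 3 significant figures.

25.4%

Need (A_new/A_old)^0.22 = 0.74, so A_new/A_old = 0.74^(1/0.22) = 0.74^4.545
ln(A_new/A_old) = ln 0.74 / 0.22 = -0.3011 / 0.22 = -1.3687
A_new/A_old = e^-1.3687 ≈ 0.2544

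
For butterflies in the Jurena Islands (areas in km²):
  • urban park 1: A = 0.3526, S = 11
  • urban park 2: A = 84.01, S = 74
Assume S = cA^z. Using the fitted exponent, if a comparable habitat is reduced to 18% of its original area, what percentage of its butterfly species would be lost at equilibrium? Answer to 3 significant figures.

45.0%

z = ln(74/11) / ln(84.01/0.3526) = 1.9062 / 5.4734 = 0.3483
S_new/S_old = (A_new/A_old)^z = 0.18^0.3483 = exp(0.3483 × -1.7148) = 0.5503
Fraction lost = 1 − 0.5503 = 0.4497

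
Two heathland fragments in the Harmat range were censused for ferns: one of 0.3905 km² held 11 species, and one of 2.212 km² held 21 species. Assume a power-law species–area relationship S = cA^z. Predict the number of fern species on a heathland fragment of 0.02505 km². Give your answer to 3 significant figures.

3.95

z = ln(21/11) / ln(2.212/0.3905) = 0.6466 / 1.7342 = 0.3729
c = 11 / 0.3905^0.3729 = 11 / 0.7043 = 15.62
S₃ = 15.62 × 0.02505^0.3729 = 15.62 × 0.2529 ≈ 3.95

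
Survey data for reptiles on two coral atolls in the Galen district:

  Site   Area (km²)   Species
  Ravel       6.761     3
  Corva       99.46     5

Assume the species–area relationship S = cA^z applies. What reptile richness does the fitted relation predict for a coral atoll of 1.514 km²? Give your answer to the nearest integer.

2

z = ln(5/3) / ln(99.46/6.761) = 0.5108 / 2.6886 = 0.1900
c = 3 / 6.761^0.1900 = 3 / 1.438 = 2.087
S₃ = 2.087 × 1.514^0.1900 = 2.087 × 1.082 ≈ 2.258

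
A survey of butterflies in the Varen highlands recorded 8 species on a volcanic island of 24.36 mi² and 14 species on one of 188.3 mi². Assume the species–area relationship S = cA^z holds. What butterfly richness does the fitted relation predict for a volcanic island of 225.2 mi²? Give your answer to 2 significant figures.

15

z = ln(14/8) / ln(188.3/24.36) = 0.5596 / 2.0451 = 0.2736
c = 8 / 24.36^0.2736 = 8 / 2.396 = 3.339
S₃ = 3.339 × 225.2^0.2736 = 3.339 × 4.403 ≈ 14.7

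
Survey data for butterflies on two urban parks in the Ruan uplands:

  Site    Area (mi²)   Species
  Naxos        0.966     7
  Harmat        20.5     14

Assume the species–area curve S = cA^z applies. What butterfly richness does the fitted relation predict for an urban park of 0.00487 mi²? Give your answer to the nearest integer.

z = ln(14/7) / ln(20.5/0.966) = 0.6931 / 3.0550 = 0.2269
c = 7 / 0.966^0.2269 = 7 / 0.9922 = 7.055
S₃ = 7.055 × 0.00487^0.2269 = 7.055 × 0.2988 ≈ 2.108

2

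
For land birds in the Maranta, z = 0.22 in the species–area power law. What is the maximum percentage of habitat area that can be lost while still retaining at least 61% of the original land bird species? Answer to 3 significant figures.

89.4%

Need (A_new/A_old)^0.22 = 0.61, so A_new/A_old = 0.61^(1/0.22) = 0.61^4.545
ln(A_new/A_old) = ln 0.61 / 0.22 = -0.4943 / 0.22 = -2.2468
A_new/A_old = e^-2.2468 ≈ 0.1057
Fraction that can be lost = 1 − 0.1057 = 0.8943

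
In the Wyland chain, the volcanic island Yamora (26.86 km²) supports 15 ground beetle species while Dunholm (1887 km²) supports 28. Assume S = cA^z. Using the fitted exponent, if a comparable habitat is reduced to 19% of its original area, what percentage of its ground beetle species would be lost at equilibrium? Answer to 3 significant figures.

21.6%

z = ln(28/15) / ln(1887/26.86) = 0.6242 / 4.2521 = 0.1468
S_new/S_old = (A_new/A_old)^z = 0.19^0.1468 = exp(0.1468 × -1.6607) = 0.7837
Fraction lost = 1 − 0.7837 = 0.2163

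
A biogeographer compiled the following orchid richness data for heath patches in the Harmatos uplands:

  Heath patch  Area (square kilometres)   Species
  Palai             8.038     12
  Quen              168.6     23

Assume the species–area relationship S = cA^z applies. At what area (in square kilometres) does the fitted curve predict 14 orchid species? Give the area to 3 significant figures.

16.5 square kilometres

z = ln(23/12) / ln(168.6/8.038) = 0.6506 / 3.0433 = 0.2138
c = 12 / 8.038^0.2138 = 12 / 1.561 = 7.686
A = (14/7.686)^(1/0.2138) ⇒ ln A = ln(1.822)/0.2138 = 2.8053
A = e^2.8053 ≈ 16.53 square kilometres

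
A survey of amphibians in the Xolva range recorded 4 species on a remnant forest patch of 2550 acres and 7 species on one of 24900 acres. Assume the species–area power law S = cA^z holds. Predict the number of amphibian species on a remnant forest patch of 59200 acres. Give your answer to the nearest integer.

z = ln(7/4) / ln(24900/2550) = 0.5596 / 2.2788 = 0.2456
c = 4 / 2550^0.2456 = 4 / 6.864 = 0.5828
S₃ = 0.5828 × 59200^0.2456 = 0.5828 × 14.86 ≈ 8.659

9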